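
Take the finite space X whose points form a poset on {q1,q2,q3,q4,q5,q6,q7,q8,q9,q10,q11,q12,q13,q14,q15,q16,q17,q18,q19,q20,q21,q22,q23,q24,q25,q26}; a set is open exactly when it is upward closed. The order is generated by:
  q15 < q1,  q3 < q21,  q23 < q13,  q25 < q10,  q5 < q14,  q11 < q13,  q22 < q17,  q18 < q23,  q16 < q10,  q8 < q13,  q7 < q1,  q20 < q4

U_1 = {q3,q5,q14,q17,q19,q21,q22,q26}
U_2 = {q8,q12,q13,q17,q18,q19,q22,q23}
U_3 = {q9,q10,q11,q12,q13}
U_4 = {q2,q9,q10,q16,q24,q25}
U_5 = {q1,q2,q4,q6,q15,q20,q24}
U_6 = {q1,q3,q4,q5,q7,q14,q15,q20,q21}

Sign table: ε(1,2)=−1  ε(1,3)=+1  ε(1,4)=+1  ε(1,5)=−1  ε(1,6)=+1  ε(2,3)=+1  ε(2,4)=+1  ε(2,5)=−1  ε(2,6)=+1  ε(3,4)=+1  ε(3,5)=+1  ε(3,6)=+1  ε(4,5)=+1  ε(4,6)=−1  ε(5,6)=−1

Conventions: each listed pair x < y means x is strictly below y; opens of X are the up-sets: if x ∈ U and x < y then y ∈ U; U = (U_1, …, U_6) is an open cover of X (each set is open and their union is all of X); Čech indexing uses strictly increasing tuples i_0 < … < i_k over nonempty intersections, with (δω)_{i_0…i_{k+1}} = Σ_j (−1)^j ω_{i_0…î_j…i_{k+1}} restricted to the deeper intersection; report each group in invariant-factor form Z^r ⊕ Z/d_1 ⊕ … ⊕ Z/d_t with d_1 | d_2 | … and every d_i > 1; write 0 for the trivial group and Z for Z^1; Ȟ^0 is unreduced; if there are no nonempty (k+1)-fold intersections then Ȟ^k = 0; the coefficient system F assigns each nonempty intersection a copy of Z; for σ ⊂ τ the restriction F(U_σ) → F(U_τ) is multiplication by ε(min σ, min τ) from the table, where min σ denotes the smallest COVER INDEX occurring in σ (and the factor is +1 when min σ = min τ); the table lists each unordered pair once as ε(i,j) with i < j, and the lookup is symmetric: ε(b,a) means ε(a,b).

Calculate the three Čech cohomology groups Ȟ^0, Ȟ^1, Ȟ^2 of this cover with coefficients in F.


Ȟ^0(U;F) ≅ Z, Ȟ^1(U;F) ≅ Z, Ȟ^2(U;F) ≅ 0

nerve simplices:
  U12={q17,q19,q22} U16={q3,q5,q14,q21} U23={q12,q13} U34={q9,q10} U45={q2,q24} U56={q1,q4,q15,q20}
C dims 6,6; δ0: rk 5, SNF 1^5
degree 0: 6−5−0 = 1 → Ȟ^0 ≅ Z
degree 1: 6−0−5 = 1 → Ȟ^1 ≅ Z
degree 2: 0−0−0 = 0 → Ȟ^2 ≅ 0


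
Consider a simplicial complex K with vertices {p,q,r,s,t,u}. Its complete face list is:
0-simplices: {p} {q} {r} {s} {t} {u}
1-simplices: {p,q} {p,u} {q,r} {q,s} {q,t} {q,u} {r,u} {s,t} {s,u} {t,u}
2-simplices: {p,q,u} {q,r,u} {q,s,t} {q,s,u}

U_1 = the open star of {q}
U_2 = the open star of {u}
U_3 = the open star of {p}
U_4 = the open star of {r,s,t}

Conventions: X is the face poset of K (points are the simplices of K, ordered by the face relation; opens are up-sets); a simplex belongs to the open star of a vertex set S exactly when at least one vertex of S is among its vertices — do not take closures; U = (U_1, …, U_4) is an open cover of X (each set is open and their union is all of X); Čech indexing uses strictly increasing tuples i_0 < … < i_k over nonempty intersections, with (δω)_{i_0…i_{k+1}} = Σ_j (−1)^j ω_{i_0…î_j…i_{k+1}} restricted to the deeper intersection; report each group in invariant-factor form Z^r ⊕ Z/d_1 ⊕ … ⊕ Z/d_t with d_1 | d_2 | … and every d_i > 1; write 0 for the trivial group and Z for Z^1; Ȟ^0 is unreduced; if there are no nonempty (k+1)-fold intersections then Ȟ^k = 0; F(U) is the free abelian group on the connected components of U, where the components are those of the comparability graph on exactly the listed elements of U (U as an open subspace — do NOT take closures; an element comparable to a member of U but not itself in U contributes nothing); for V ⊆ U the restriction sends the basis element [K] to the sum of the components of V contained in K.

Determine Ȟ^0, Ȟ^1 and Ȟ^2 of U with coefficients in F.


cover nerve:
  U1={{q},{p,q},{q,r},{q,s},{q,t},{q,u},{p,q,u},{q,r,u},{q,s,t},{q,s,u}} U2={{u},{p,u},{q,u},{r,u},{s,u},{t,u},{p,q,u},{q,r,u},{q,s,u}} U3={{p},{p,q},{p,u},{p,q,u}} U4={{r},{s},{t},{q,r},{q,s},{q,t},{r,u},{s,t},{s,u},{t,u},{q,r,u},{q,s,t},{q,s,u}}
  U12={{q,u},{p,q,u},{q,r,u},{q,s,u}} U13={{p,q},{p,q,u}} U14={{q,r},{q,s},{q,t},{q,r,u},{q,s,t},{q,s,u}} U23={{p,u},{p,q,u}} U24={{r,u},{s,u},{t,u},{q,r,u},{q,s,u}}
  U123={{p,q,u}} U124={{q,r,u},{q,s,u}}
components per intersection:
  U1: {{q},{p,q},{q,r},{q,s},{q,t},{q,u},{p,q,u},{q,r,u},{q,s,t},{q,s,u}}
  U2: {{u},{p,u},{q,u},{r,u},{s,u},{t,u},{p,q,u},{q,r,u},{q,s,u}}
  U3: {{p},{p,q},{p,u},{p,q,u}}
  U4: {{r},{q,r},{r,u},{q,r,u}} {{s},{t},{q,s},{q,t},{s,t},{s,u},{t,u},{q,s,t},{q,s,u}}
  U12: {{q,u},{p,q,u},{q,r,u},{q,s,u}}
  U13: {{p,q},{p,q,u}}
  U14: {{q,r},{q,r,u}} {{q,s},{q,t},{q,s,t},{q,s,u}}
  U23: {{p,u},{p,q,u}}
  U24: {{r,u},{q,r,u}} {{s,u},{q,s,u}} {{t,u}}
  U123: {{p,q,u}}
  U124: {{q,r,u}} {{q,s,u}}
C dims 5,8,3; δ0: rk 4, SNF 1^4; δ1: rk 3, SNF 1^3
Ȟ^0: (5−4)−0=1 ⇒ Z
Ȟ^1: (8−3)−4=1 ⇒ Z
Ȟ^2: (3−0)−3=0 ⇒ 0

Ȟ^0 = Z, Ȟ^1 = Z and Ȟ^2 = 0


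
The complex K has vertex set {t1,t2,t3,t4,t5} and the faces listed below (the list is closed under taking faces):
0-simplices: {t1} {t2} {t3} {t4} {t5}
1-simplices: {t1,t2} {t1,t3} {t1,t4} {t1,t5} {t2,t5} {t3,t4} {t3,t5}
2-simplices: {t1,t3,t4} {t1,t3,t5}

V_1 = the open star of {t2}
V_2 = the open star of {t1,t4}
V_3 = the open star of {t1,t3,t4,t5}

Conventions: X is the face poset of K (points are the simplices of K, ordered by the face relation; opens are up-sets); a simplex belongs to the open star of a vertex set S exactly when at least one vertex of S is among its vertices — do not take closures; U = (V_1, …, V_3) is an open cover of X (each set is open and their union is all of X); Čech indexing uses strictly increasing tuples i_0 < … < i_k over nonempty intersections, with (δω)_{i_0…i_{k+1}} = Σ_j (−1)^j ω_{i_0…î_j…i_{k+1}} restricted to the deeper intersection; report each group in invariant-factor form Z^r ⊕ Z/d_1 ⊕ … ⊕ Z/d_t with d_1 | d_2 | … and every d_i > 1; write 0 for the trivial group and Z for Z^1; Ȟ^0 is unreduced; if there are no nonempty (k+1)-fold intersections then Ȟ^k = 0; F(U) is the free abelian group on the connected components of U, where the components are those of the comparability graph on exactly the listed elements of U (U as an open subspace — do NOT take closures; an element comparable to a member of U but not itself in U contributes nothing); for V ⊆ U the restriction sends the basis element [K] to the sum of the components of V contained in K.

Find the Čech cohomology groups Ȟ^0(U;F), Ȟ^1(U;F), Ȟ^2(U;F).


Ȟ^0 ≅ Z, Ȟ^1 ≅ Z, Ȟ^2 ≅ 0

nerve of the cover:
  V1={{t2},{t1,t2},{t2,t5}} V2={{t1},{t4},{t1,t2},{t1,t3},{t1,t4},{t1,t5},{t3,t4},{t1,t3,t4},{t1,t3,t5}} V3={{t1},{t3},{t4},{t5},{t1,t2},{t1,t3},{t1,t4},{t1,t5},{t2,t5},{t3,t4},{t3,t5},{t1,t3,t4},{t1,t3,t5}}
  V12={{t1,t2}} V13={{t1,t2},{t2,t5}} V23={{t1},{t4},{t1,t2},{t1,t3},{t1,t4},{t1,t5},{t3,t4},{t1,t3,t4},{t1,t3,t5}}
  V123={{t1,t2}}
components per intersection:
  V1: {{t2},{t1,t2},{t2,t5}}
  V2: {{t1},{t4},{t1,t2},{t1,t3},{t1,t4},{t1,t5},{t3,t4},{t1,t3,t4},{t1,t3,t5}}
  V3: {{t1},{t3},{t4},{t5},{t1,t2},{t1,t3},{t1,t4},{t1,t5},{t2,t5},{t3,t4},{t3,t5},{t1,t3,t4},{t1,t3,t5}}
  V12: {{t1,t2}}
  V13: {{t1,t2}} {{t2,t5}}
  V23: {{t1},{t4},{t1,t2},{t1,t3},{t1,t4},{t1,t5},{t3,t4},{t1,t3,t4},{t1,t3,t5}}
  V123: {{t1,t2}}
C dims 3,4,1; δ0: rk 2, SNF 1^2; δ1: rk 1, SNF 1^1
Ȟ^0 = (3 − 2) − 0 = 1, so Ȟ^0 ≅ Z
Ȟ^1 = (4 − 1) − 2 = 1, so Ȟ^1 ≅ Z
Ȟ^2 = (1 − 0) − 1 = 0, so Ȟ^2 ≅ 0


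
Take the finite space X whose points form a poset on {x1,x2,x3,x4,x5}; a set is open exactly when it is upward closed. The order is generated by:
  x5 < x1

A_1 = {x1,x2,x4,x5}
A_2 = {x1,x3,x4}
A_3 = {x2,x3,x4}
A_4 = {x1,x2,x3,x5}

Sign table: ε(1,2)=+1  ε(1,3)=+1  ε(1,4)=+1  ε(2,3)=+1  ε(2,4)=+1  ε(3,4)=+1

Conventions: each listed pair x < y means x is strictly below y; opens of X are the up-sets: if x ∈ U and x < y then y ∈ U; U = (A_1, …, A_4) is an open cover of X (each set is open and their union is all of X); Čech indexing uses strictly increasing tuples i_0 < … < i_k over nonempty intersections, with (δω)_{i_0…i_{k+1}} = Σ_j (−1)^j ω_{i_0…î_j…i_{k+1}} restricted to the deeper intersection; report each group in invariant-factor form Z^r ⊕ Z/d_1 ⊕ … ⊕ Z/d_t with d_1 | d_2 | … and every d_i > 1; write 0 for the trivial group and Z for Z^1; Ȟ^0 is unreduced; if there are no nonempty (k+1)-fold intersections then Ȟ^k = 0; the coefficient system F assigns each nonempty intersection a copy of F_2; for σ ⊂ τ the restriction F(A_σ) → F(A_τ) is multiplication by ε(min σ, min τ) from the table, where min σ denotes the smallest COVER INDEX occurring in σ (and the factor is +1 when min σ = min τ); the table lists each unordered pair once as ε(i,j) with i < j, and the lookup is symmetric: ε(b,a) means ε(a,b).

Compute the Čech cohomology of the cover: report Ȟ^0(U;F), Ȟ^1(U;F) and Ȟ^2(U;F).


Ȟ^0 = Z/2; Ȟ^1 = 0; Ȟ^2 = Z/2

nonempty intersections:
  A12={x1,x4} A13={x2,x4} A14={x1,x2,x5} A23={x3,x4} A24={x1,x3} A34={x2,x3}
  A123={x4} A124={x1} A134={x2} A234={x3}
C dims 4,6,4; δ0: rk_F2 3; δ1: rk_F2 3
Ȟ^0: (4−3)−0=1 ⇒ Z/2
Ȟ^1: (6−3)−3=0 ⇒ 0
Ȟ^2: (4−0)−3=1 ⇒ Z/2


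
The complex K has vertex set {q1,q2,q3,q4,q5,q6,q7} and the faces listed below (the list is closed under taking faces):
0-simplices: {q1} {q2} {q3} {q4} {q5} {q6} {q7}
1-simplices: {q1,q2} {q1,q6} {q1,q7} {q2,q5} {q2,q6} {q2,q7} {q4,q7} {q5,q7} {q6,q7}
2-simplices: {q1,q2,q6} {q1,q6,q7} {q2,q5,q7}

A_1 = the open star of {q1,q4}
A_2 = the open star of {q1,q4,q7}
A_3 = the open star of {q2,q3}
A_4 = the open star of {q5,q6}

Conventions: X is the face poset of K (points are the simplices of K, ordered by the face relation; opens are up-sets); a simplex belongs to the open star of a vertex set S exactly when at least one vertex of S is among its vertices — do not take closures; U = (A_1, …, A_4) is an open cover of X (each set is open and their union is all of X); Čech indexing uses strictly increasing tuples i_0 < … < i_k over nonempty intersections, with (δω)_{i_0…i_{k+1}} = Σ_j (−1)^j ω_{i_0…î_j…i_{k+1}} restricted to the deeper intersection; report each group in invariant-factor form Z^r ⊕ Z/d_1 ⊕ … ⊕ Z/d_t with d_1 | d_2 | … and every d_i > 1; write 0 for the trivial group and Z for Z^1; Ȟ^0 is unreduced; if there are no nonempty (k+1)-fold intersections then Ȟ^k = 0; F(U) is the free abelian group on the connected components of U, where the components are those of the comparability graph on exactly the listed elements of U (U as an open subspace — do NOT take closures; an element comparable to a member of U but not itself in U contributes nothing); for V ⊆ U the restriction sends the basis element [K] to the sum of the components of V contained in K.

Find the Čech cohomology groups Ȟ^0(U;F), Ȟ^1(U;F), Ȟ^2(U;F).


cover nerve:
  A1={{q1},{q4},{q1,q2},{q1,q6},{q1,q7},{q4,q7},{q1,q2,q6},{q1,q6,q7}} A2={{q1},{q4},{q7},{q1,q2},{q1,q6},{q1,q7},{q2,q7},{q4,q7},{q5,q7},{q6,q7},{q1,q2,q6},{q1,q6,q7},{q2,q5,q7}} A3={{q2},{q3},{q1,q2},{q2,q5},{q2,q6},{q2,q7},{q1,q2,q6},{q2,q5,q7}} A4={{q5},{q6},{q1,q6},{q2,q5},{q2,q6},{q5,q7},{q6,q7},{q1,q2,q6},{q1,q6,q7},{q2,q5,q7}}
  A12={{q1},{q4},{q1,q2},{q1,q6},{q1,q7},{q4,q7},{q1,q2,q6},{q1,q6,q7}} A13={{q1,q2},{q1,q2,q6}} A14={{q1,q6},{q1,q2,q6},{q1,q6,q7}} A23={{q1,q2},{q2,q7},{q1,q2,q6},{q2,q5,q7}} A24={{q1,q6},{q5,q7},{q6,q7},{q1,q2,q6},{q1,q6,q7},{q2,q5,q7}} A34={{q2,q5},{q2,q6},{q1,q2,q6},{q2,q5,q7}}
  A123={{q1,q2},{q1,q2,q6}} A124={{q1,q6},{q1,q2,q6},{q1,q6,q7}} A134={{q1,q2,q6}} A234={{q1,q2,q6},{q2,q5,q7}}
  A1234={{q1,q2,q6}}
components per intersection:
  A1: {{q1},{q1,q2},{q1,q6},{q1,q7},{q1,q2,q6},{q1,q6,q7}} {{q4},{q4,q7}}
  A2: {{q1},{q4},{q7},{q1,q2},{q1,q6},{q1,q7},{q2,q7},{q4,q7},{q5,q7},{q6,q7},{q1,q2,q6},{q1,q6,q7},{q2,q5,q7}}
  A3: {{q2},{q1,q2},{q2,q5},{q2,q6},{q2,q7},{q1,q2,q6},{q2,q5,q7}} {{q3}}
  A4: {{q5},{q2,q5},{q5,q7},{q2,q5,q7}} {{q6},{q1,q6},{q2,q6},{q6,q7},{q1,q2,q6},{q1,q6,q7}}
  A12: {{q1},{q1,q2},{q1,q6},{q1,q7},{q1,q2,q6},{q1,q6,q7}} {{q4},{q4,q7}}
  A13: {{q1,q2},{q1,q2,q6}}
  A14: {{q1,q6},{q1,q2,q6},{q1,q6,q7}}
  A23: {{q1,q2},{q1,q2,q6}} {{q2,q7},{q2,q5,q7}}
  A24: {{q1,q6},{q6,q7},{q1,q2,q6},{q1,q6,q7}} {{q5,q7},{q2,q5,q7}}
  A34: {{q2,q5},{q2,q5,q7}} {{q2,q6},{q1,q2,q6}}
  A123: {{q1,q2},{q1,q2,q6}}
  A124: {{q1,q6},{q1,q2,q6},{q1,q6,q7}}
  A134: {{q1,q2,q6}}
  A234: {{q1,q2,q6}} {{q2,q5,q7}}
  A1234: {{q1,q2,q6}}
C dims 7,10,5,1; δ0: rk 5, SNF 1^5; δ1: rk 4, SNF 1^4; δ2: rk 1, SNF 1^1
Ȟ^0: (7−5)−0=2 ⇒ Z^2
Ȟ^1: (10−4)−5=1 ⇒ Z
Ȟ^2: (5−1)−4=0 ⇒ 0

Ȟ^0(U;F) ≅ Z^2, Ȟ^1(U;F) ≅ Z and Ȟ^2(U;F) ≅ 0


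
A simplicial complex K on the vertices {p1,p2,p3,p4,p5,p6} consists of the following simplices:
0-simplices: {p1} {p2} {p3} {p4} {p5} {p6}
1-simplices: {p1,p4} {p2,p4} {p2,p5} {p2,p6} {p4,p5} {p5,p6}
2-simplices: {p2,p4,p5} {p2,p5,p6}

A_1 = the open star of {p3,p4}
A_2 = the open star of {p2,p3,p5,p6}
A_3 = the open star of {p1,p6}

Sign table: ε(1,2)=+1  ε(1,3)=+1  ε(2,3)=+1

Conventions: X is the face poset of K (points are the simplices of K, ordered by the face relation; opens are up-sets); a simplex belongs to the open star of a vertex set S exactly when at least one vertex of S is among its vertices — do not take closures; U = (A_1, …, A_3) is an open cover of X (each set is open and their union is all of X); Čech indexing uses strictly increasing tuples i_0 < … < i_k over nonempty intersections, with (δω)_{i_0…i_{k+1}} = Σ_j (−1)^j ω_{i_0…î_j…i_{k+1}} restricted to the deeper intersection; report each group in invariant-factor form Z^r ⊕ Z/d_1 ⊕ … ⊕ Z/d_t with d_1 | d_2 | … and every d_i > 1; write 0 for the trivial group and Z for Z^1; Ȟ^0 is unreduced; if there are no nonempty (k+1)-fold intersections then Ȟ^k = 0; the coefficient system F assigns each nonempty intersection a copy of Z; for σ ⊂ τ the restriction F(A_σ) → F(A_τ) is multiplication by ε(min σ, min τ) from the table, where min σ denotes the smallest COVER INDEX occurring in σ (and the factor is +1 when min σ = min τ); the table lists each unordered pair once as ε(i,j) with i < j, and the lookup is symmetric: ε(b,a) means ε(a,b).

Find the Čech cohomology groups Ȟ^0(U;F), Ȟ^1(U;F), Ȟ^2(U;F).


nerve simplices:
  A1={{p3},{p4},{p1,p4},{p2,p4},{p4,p5},{p2,p4,p5}} A2={{p2},{p3},{p5},{p6},{p2,p4},{p2,p5},{p2,p6},{p4,p5},{p5,p6},{p2,p4,p5},{p2,p5,p6}} A3={{p1},{p6},{p1,p4},{p2,p6},{p5,p6},{p2,p5,p6}}
  A12={{p3},{p2,p4},{p4,p5},{p2,p4,p5}} A13={{p1,p4}} A23={{p6},{p2,p6},{p5,p6},{p2,p5,p6}}
C dims 3,3; δ0: rk 2, SNF 1^2
degree 0: 3−2−0 = 1 → Ȟ^0 ≅ Z
degree 1: 3−0−2 = 1 → Ȟ^1 ≅ Z
degree 2: 0−0−0 = 0 → Ȟ^2 ≅ 0

Ȟ^0 = Z; Ȟ^1 = Z; Ȟ^2 = 0


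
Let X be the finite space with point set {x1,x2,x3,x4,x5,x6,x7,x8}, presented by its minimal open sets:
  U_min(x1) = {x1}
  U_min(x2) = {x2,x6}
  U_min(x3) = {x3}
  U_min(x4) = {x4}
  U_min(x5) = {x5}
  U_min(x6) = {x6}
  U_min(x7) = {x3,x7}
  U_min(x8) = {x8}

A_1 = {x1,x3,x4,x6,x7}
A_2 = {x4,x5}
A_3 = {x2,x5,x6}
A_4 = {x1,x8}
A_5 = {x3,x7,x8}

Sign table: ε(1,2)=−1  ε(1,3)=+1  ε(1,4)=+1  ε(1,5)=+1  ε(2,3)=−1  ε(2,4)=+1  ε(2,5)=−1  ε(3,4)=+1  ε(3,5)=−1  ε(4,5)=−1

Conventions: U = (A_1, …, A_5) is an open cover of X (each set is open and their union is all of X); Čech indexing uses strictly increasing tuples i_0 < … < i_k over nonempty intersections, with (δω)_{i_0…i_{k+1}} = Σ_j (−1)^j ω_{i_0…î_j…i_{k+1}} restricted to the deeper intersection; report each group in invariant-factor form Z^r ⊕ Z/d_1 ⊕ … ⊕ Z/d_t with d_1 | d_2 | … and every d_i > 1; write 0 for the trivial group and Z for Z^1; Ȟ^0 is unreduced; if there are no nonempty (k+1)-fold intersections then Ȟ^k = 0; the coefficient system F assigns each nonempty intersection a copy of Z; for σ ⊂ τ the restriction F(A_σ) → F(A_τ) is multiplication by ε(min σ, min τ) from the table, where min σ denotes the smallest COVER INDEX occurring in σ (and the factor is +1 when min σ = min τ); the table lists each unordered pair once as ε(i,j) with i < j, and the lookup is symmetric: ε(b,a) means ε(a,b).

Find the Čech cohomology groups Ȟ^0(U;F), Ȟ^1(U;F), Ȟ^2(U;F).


intersection data:
  A12={x4} A13={x6} A14={x1} A15={x3,x7} A23={x5} A45={x8}
C dims 5,6; δ0: rk 5, SNF 1^4·2
Ȟ^0 = (5 − 5) − 0 = 0, so Ȟ^0 ≅ 0
Ȟ^1 = (6 − 0) − 5 = 1 plus torsion [2], so Ȟ^1 ≅ Z ⊕ Z/2
Ȟ^2 = (0 − 0) − 0 = 0, so Ȟ^2 ≅ 0

Ȟ^0 = 0, Ȟ^1 = Z ⊕ Z/2, Ȟ^2 = 0


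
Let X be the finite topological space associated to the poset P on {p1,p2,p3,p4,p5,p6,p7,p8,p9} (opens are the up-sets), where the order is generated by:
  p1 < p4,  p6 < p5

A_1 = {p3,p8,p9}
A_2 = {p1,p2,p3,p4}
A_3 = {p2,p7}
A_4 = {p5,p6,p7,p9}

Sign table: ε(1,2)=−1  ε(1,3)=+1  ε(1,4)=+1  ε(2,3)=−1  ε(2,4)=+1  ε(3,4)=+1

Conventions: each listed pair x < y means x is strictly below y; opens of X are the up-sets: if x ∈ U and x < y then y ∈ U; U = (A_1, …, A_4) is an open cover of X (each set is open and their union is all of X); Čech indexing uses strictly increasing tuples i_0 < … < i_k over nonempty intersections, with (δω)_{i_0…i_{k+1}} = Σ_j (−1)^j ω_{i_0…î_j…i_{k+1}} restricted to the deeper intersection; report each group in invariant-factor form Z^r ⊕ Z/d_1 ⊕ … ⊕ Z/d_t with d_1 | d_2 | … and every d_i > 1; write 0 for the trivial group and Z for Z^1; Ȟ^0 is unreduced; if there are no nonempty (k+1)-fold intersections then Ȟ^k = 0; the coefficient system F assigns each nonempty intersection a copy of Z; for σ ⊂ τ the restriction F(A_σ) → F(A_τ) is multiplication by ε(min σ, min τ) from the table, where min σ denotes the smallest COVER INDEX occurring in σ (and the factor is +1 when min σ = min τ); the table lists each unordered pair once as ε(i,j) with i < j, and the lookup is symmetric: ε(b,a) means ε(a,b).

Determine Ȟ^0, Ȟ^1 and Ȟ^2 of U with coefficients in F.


Ȟ^0 ≅ Z, Ȟ^1 ≅ Z and Ȟ^2 ≅ 0

nonempty intersections:
  A12={p3} A14={p9} A23={p2} A34={p7}
C dims 4,4; δ0: rk 3, SNF 1^3
Ȟ^0: (4−3)−0=1 ⇒ Z
Ȟ^1: (4−0)−3=1 ⇒ Z
Ȟ^2: (0−0)−0=0 ⇒ 0


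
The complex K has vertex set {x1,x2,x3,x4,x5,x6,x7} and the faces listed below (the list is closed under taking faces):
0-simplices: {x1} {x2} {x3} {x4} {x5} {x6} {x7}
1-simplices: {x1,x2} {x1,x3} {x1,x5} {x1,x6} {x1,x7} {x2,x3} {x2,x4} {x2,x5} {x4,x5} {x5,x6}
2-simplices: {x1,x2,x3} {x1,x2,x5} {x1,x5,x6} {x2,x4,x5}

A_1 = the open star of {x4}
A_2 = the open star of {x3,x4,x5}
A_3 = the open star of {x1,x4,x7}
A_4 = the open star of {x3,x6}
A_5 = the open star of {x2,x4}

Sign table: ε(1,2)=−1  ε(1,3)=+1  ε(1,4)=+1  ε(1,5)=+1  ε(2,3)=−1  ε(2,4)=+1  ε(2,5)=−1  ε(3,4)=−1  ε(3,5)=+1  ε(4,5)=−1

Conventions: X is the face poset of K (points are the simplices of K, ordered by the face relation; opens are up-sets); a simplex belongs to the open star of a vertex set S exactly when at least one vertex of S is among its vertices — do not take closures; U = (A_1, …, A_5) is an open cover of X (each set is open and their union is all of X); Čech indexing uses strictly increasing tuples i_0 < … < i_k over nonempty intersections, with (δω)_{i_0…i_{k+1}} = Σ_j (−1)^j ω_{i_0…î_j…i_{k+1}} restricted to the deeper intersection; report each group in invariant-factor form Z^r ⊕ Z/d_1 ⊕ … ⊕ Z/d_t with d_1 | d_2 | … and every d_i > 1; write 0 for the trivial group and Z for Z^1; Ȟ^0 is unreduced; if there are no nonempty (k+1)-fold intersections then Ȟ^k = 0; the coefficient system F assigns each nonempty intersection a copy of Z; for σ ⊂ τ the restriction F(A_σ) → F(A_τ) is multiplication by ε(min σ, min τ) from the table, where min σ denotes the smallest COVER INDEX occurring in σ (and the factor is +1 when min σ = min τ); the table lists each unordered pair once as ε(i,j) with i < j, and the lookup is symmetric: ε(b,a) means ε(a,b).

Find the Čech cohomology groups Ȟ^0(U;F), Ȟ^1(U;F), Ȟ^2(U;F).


Ȟ^0 = Z; Ȟ^1 = 0; Ȟ^2 = 0

nerve simplices:
  A1={{x4},{x2,x4},{x4,x5},{x2,x4,x5}} A2={{x3},{x4},{x5},{x1,x3},{x1,x5},{x2,x3},{x2,x4},{x2,x5},{x4,x5},{x5,x6},{x1,x2,x3},{x1,x2,x5},{x1,x5,x6},{x2,x4,x5}} A3={{x1},{x4},{x7},{x1,x2},{x1,x3},{x1,x5},{x1,x6},{x1,x7},{x2,x4},{x4,x5},{x1,x2,x3},{x1,x2,x5},{x1,x5,x6},{x2,x4,x5}} A4={{x3},{x6},{x1,x3},{x1,x6},{x2,x3},{x5,x6},{x1,x2,x3},{x1,x5,x6}} A5={{x2},{x4},{x1,x2},{x2,x3},{x2,x4},{x2,x5},{x4,x5},{x1,x2,x3},{x1,x2,x5},{x2,x4,x5}}
  A12={{x4},{x2,x4},{x4,x5},{x2,x4,x5}} A13={{x4},{x2,x4},{x4,x5},{x2,x4,x5}} A15={{x4},{x2,x4},{x4,x5},{x2,x4,x5}} A23={{x4},{x1,x3},{x1,x5},{x2,x4},{x4,x5},{x1,x2,x3},{x1,x2,x5},{x1,x5,x6},{x2,x4,x5}} A24={{x3},{x1,x3},{x2,x3},{x5,x6},{x1,x2,x3},{x1,x5,x6}} A25={{x4},{x2,x3},{x2,x4},{x2,x5},{x4,x5},{x1,x2,x3},{x1,x2,x5},{x2,x4,x5}} A34={{x1,x3},{x1,x6},{x1,x2,x3},{x1,x5,x6}} A35={{x4},{x1,x2},{x2,x4},{x4,x5},{x1,x2,x3},{x1,x2,x5},{x2,x4,x5}} A45={{x2,x3},{x1,x2,x3}}
  A123={{x4},{x2,x4},{x4,x5},{x2,x4,x5}} A125={{x4},{x2,x4},{x4,x5},{x2,x4,x5}} A135={{x4},{x2,x4},{x4,x5},{x2,x4,x5}} A234={{x1,x3},{x1,x2,x3},{x1,x5,x6}} A235={{x4},{x2,x4},{x4,x5},{x1,x2,x3},{x1,x2,x5},{x2,x4,x5}} A245={{x2,x3},{x1,x2,x3}} A345={{x1,x2,x3}}
  A1235={{x4},{x2,x4},{x4,x5},{x2,x4,x5}} A2345={{x1,x2,x3}}
C dims 5,9,7,2; δ0: rk 4, SNF 1^4; δ1: rk 5, SNF 1^5; δ2: rk 2, SNF 1^2
degree 0: 5−4−0 = 1 → Ȟ^0 ≅ Z
degree 1: 9−5−4 = 0 → Ȟ^1 ≅ 0
degree 2: 7−2−5 = 0 → Ȟ^2 ≅ 0


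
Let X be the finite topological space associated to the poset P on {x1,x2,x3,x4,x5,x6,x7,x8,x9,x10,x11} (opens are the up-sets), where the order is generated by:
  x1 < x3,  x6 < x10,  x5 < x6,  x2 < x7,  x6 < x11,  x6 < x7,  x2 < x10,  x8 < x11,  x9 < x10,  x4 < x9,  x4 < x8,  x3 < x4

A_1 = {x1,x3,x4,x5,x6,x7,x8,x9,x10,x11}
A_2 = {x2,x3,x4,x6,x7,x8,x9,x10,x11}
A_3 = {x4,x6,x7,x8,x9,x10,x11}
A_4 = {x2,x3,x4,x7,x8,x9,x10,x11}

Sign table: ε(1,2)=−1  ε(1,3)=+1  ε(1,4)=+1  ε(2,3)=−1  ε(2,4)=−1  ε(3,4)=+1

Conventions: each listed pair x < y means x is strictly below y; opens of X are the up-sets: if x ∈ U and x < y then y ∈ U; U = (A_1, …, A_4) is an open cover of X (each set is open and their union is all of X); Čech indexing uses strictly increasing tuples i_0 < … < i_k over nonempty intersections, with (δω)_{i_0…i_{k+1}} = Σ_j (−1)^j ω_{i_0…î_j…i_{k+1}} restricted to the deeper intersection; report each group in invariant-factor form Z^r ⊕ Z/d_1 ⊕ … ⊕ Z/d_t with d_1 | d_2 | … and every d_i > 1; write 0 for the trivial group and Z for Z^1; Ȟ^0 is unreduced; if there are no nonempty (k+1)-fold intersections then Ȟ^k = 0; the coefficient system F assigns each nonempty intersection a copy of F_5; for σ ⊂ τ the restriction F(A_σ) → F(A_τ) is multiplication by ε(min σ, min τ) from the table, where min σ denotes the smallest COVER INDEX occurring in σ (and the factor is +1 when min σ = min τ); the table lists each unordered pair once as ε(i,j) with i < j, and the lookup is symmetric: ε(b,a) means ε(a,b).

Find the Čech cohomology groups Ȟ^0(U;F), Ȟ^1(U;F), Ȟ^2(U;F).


Ȟ^0 = Z/5,  Ȟ^1 = 0,  Ȟ^2 = 0

intersection data:
  A12={x3,x4,x6,x7,x8,x9,x10,x11} A13={x4,x6,x7,x8,x9,x10,x11} A14={x3,x4,x7,x8,x9,x10,x11} A23={x4,x6,x7,x8,x9,x10,x11} A24={x2,x3,x4,x7,x8,x9,x10,x11} A34={x4,x7,x8,x9,x10,x11}
  A123={x4,x6,x7,x8,x9,x10,x11} A124={x3,x4,x7,x8,x9,x10,x11} A134={x4,x7,x8,x9,x10,x11} A234={x4,x7,x8,x9,x10,x11}
  A1234={x4,x7,x8,x9,x10,x11}
C dims 4,6,4,1; δ0: rk_F5 3; δ1: rk_F5 3; δ2: rk_F5 1
Ȟ^0 = (4 − 3) − 0 = 1, so Ȟ^0 ≅ Z/5
Ȟ^1 = (6 − 3) − 3 = 0, so Ȟ^1 ≅ 0
Ȟ^2 = (4 − 1) − 3 = 0, so Ȟ^2 ≅ 0


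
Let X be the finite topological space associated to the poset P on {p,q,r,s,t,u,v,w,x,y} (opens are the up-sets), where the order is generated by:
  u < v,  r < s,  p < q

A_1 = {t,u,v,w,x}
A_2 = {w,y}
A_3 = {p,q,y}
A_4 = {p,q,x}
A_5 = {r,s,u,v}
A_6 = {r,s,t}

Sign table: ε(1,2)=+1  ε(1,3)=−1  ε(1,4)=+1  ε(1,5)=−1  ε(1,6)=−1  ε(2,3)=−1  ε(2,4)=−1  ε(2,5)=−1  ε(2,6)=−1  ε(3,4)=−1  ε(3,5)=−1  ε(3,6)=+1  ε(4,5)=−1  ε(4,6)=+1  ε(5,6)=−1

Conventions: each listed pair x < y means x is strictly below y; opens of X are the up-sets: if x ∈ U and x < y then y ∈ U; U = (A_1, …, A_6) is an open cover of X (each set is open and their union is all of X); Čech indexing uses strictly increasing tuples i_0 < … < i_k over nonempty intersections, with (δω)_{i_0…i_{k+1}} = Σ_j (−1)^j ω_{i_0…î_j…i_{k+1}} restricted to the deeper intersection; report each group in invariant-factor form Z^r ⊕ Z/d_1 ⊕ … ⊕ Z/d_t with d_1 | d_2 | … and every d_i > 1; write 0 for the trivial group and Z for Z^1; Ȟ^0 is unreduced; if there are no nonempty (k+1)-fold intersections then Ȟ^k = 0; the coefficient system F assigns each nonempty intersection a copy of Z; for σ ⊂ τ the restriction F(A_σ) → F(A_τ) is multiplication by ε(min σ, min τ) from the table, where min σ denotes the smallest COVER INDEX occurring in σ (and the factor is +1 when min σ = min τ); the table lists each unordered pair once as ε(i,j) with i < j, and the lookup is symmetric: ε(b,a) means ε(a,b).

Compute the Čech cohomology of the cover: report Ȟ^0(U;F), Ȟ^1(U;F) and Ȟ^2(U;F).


nerve of the cover:
  A12={w} A14={x} A15={u,v} A16={t} A23={y} A34={p,q} A56={r,s}
C dims 6,7; δ0: rk 6, SNF 1^5·2
Ȟ^0 = (6 − 6) − 0 = 0, so Ȟ^0 ≅ 0
Ȟ^1 = (7 − 0) − 6 = 1 plus torsion [2], so Ȟ^1 ≅ Z ⊕ Z/2
Ȟ^2 = (0 − 0) − 0 = 0, so Ȟ^2 ≅ 0

Ȟ^0 ≅ 0,  Ȟ^1 ≅ Z ⊕ Z/2,  Ȟ^2 ≅ 0


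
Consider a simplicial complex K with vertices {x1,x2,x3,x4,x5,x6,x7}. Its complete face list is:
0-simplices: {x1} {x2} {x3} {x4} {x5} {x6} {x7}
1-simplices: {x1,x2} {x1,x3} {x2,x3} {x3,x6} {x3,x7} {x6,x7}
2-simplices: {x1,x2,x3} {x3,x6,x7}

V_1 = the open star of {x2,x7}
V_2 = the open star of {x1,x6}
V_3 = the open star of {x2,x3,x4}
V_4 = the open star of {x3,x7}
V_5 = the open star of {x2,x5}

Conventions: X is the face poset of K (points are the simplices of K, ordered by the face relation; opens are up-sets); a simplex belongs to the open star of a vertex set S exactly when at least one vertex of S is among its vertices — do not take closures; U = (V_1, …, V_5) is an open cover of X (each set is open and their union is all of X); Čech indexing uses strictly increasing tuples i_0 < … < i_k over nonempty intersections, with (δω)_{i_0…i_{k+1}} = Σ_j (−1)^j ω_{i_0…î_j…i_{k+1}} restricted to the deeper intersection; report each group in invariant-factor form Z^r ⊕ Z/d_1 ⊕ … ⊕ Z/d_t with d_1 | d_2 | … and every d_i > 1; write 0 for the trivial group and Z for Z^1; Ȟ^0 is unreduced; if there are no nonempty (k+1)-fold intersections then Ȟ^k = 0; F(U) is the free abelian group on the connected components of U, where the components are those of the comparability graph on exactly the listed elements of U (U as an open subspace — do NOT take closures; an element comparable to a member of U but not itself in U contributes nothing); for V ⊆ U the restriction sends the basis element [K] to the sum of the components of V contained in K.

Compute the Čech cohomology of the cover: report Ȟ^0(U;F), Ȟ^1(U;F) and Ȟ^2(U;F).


intersection data:
  V1={{x2},{x7},{x1,x2},{x2,x3},{x3,x7},{x6,x7},{x1,x2,x3},{x3,x6,x7}} V2={{x1},{x6},{x1,x2},{x1,x3},{x3,x6},{x6,x7},{x1,x2,x3},{x3,x6,x7}} V3={{x2},{x3},{x4},{x1,x2},{x1,x3},{x2,x3},{x3,x6},{x3,x7},{x1,x2,x3},{x3,x6,x7}} V4={{x3},{x7},{x1,x3},{x2,x3},{x3,x6},{x3,x7},{x6,x7},{x1,x2,x3},{x3,x6,x7}} V5={{x2},{x5},{x1,x2},{x2,x3},{x1,x2,x3}}
  V12={{x1,x2},{x6,x7},{x1,x2,x3},{x3,x6,x7}} V13={{x2},{x1,x2},{x2,x3},{x3,x7},{x1,x2,x3},{x3,x6,x7}} V14={{x7},{x2,x3},{x3,x7},{x6,x7},{x1,x2,x3},{x3,x6,x7}} V15={{x2},{x1,x2},{x2,x3},{x1,x2,x3}} V23={{x1,x2},{x1,x3},{x3,x6},{x1,x2,x3},{x3,x6,x7}} V24={{x1,x3},{x3,x6},{x6,x7},{x1,x2,x3},{x3,x6,x7}} V25={{x1,x2},{x1,x2,x3}} V34={{x3},{x1,x3},{x2,x3},{x3,x6},{x3,x7},{x1,x2,x3},{x3,x6,x7}} V35={{x2},{x1,x2},{x2,x3},{x1,x2,x3}} V45={{x2,x3},{x1,x2,x3}}
  V123={{x1,x2},{x1,x2,x3},{x3,x6,x7}} V124={{x6,x7},{x1,x2,x3},{x3,x6,x7}} V125={{x1,x2},{x1,x2,x3}} V134={{x2,x3},{x3,x7},{x1,x2,x3},{x3,x6,x7}} V135={{x2},{x1,x2},{x2,x3},{x1,x2,x3}} V145={{x2,x3},{x1,x2,x3}} V234={{x1,x3},{x3,x6},{x1,x2,x3},{x3,x6,x7}} V235={{x1,x2},{x1,x2,x3}} V245={{x1,x2,x3}} V345={{x2,x3},{x1,x2,x3}}
  V1234={{x1,x2,x3},{x3,x6,x7}} V1235={{x1,x2},{x1,x2,x3}} V1245={{x1,x2,x3}} V1345={{x2,x3},{x1,x2,x3}} V2345={{x1,x2,x3}}
  V12345={{x1,x2,x3}}
components per intersection:
  V1: {{x2},{x1,x2},{x2,x3},{x1,x2,x3}} {{x7},{x3,x7},{x6,x7},{x3,x6,x7}}
  V2: {{x1},{x1,x2},{x1,x3},{x1,x2,x3}} {{x6},{x3,x6},{x6,x7},{x3,x6,x7}}
  V3: {{x2},{x3},{x1,x2},{x1,x3},{x2,x3},{x3,x6},{x3,x7},{x1,x2,x3},{x3,x6,x7}} {{x4}}
  V4: {{x3},{x7},{x1,x3},{x2,x3},{x3,x6},{x3,x7},{x6,x7},{x1,x2,x3},{x3,x6,x7}}
  V5: {{x2},{x1,x2},{x2,x3},{x1,x2,x3}} {{x5}}
  V12: {{x1,x2},{x1,x2,x3}} {{x6,x7},{x3,x6,x7}}
  V13: {{x2},{x1,x2},{x2,x3},{x1,x2,x3}} {{x3,x7},{x3,x6,x7}}
  V14: {{x7},{x3,x7},{x6,x7},{x3,x6,x7}} {{x2,x3},{x1,x2,x3}}
  V15: {{x2},{x1,x2},{x2,x3},{x1,x2,x3}}
  V23: {{x1,x2},{x1,x3},{x1,x2,x3}} {{x3,x6},{x3,x6,x7}}
  V24: {{x1,x3},{x1,x2,x3}} {{x3,x6},{x6,x7},{x3,x6,x7}}
  V25: {{x1,x2},{x1,x2,x3}}
  V34: {{x3},{x1,x3},{x2,x3},{x3,x6},{x3,x7},{x1,x2,x3},{x3,x6,x7}}
  V35: {{x2},{x1,x2},{x2,x3},{x1,x2,x3}}
  V45: {{x2,x3},{x1,x2,x3}}
  V123: {{x1,x2},{x1,x2,x3}} {{x3,x6,x7}}
  V124: {{x6,x7},{x3,x6,x7}} {{x1,x2,x3}}
  V125: {{x1,x2},{x1,x2,x3}}
  V134: {{x2,x3},{x1,x2,x3}} {{x3,x7},{x3,x6,x7}}
  V135: {{x2},{x1,x2},{x2,x3},{x1,x2,x3}}
  V145: {{x2,x3},{x1,x2,x3}}
  V234: {{x1,x3},{x1,x2,x3}} {{x3,x6},{x3,x6,x7}}
  V235: {{x1,x2},{x1,x2,x3}}
  V245: {{x1,x2,x3}}
  V345: {{x2,x3},{x1,x2,x3}}
  V1234: {{x1,x2,x3}} {{x3,x6,x7}}
  V1235: {{x1,x2},{x1,x2,x3}}
  V1245: {{x1,x2,x3}}
  V1345: {{x2,x3},{x1,x2,x3}}
  V2345: {{x1,x2,x3}}
  V12345: {{x1,x2,x3}}
C dims 9,15,14,6; δ0: rk 6, SNF 1^6; δ1: rk 9, SNF 1^9; δ2: rk 5, SNF 1^5
Ȟ^0 = (9 − 6) − 0 = 3, so Ȟ^0 ≅ Z^3
Ȟ^1 = (15 − 9) − 6 = 0, so Ȟ^1 ≅ 0
Ȟ^2 = (14 − 5) − 9 = 0, so Ȟ^2 ≅ 0

Ȟ^0(U;F) ≅ Z^3, Ȟ^1(U;F) ≅ 0 and Ȟ^2(U;F) ≅ 0


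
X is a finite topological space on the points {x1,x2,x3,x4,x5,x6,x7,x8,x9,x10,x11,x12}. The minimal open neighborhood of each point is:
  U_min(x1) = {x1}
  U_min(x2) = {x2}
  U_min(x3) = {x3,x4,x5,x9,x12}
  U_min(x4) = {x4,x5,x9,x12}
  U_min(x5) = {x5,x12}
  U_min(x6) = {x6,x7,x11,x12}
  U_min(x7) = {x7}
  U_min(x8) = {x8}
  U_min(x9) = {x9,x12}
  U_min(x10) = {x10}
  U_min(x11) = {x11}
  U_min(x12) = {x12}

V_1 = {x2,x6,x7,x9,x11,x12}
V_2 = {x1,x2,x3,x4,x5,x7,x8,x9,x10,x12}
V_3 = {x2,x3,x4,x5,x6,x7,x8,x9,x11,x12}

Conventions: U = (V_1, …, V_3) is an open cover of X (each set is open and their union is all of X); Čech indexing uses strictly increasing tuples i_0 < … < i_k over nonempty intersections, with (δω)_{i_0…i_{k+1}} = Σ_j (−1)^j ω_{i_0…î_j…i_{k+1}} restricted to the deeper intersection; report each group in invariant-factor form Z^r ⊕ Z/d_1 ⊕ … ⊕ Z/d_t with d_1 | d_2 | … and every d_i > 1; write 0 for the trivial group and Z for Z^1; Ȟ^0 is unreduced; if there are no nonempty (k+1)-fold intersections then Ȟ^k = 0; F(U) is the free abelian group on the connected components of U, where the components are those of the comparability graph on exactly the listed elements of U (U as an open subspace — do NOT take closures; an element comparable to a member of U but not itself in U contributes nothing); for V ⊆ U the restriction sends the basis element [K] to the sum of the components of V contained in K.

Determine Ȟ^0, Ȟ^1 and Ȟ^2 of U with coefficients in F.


Ȟ^0(U;F) ≅ Z^5, Ȟ^1(U;F) ≅ 0, Ȟ^2(U;F) ≅ 0

nonempty intersections:
  V12={x2,x7,x9,x12} V13={x2,x6,x7,x9,x11,x12} V23={x2,x3,x4,x5,x7,x8,x9,x12}
  V123={x2,x7,x9,x12}
components per intersection:
  V1: {x2} {x6,x7,x9,x11,x12}
  V2: {x1} {x2} {x3,x4,x5,x9,x12} {x7} {x8} {x10}
  V3: {x2} {x3,x4,x5,x6,x7,x9,x11,x12} {x8}
  V12: {x2} {x7} {x9,x12}
  V13: {x2} {x6,x7,x9,x11,x12}
  V23: {x2} {x3,x4,x5,x9,x12} {x7} {x8}
  V123: {x2} {x7} {x9,x12}
C dims 11,9,3; δ0: rk 6, SNF 1^6; δ1: rk 3, SNF 1^3
Ȟ^0: (11−6)−0=5 ⇒ Z^5
Ȟ^1: (9−3)−6=0 ⇒ 0
Ȟ^2: (3−0)−3=0 ⇒ 0


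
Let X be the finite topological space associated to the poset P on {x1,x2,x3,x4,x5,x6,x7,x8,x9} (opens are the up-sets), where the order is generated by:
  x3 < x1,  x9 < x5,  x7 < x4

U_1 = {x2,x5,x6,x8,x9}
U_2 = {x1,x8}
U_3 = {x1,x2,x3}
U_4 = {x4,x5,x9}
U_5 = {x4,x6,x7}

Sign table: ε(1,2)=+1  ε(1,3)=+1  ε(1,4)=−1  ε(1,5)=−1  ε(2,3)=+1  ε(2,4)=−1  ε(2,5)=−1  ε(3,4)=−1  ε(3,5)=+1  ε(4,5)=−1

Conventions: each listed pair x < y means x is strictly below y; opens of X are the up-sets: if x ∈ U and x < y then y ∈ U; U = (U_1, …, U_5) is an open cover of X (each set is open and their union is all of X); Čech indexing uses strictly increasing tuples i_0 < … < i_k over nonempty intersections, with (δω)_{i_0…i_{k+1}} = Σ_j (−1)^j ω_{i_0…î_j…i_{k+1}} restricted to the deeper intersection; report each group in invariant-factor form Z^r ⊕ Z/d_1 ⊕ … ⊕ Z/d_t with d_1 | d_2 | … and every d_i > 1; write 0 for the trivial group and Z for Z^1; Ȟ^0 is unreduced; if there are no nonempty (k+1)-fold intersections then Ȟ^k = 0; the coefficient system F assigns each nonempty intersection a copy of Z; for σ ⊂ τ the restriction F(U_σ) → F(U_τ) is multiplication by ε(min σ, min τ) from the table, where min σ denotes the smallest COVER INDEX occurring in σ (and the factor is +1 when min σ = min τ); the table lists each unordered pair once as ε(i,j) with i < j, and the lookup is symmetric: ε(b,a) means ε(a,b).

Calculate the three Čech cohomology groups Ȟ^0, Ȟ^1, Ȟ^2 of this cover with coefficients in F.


nerve simplices:
  U12={x8} U13={x2} U14={x5,x9} U15={x6} U23={x1} U45={x4}
C dims 5,6; δ0: rk 5, SNF 1^4·2
degree 0: 5−5−0 = 0 → Ȟ^0 ≅ 0
degree 1: 6−0−5 = 1 plus torsion [2] → Ȟ^1 ≅ Z ⊕ Z/2
degree 2: 0−0−0 = 0 → Ȟ^2 ≅ 0

Ȟ^0 ≅ 0; Ȟ^1 ≅ Z ⊕ Z/2; Ȟ^2 ≅ 0


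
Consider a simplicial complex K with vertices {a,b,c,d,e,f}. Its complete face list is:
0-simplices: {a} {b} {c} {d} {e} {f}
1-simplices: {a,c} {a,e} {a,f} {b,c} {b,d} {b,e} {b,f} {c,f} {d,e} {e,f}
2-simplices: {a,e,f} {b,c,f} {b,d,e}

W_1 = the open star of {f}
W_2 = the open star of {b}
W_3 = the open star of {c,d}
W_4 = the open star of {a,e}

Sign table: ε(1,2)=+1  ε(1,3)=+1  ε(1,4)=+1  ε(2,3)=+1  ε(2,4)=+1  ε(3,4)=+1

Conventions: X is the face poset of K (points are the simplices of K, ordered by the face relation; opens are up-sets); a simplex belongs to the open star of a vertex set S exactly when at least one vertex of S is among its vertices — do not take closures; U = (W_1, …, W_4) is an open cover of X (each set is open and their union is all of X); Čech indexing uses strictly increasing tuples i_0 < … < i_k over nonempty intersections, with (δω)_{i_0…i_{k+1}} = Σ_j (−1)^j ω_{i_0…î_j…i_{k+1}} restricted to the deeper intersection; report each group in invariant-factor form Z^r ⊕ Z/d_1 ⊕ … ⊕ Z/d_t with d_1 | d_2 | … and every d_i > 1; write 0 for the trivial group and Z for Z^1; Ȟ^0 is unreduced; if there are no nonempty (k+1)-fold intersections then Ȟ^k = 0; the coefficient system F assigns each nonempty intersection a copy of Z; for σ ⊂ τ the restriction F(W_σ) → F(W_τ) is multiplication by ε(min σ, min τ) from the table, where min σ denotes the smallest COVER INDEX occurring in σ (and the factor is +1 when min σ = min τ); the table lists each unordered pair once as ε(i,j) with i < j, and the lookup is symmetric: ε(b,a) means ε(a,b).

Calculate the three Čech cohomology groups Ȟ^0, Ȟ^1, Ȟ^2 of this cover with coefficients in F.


Ȟ^0(U;F) ≅ Z,  Ȟ^1(U;F) ≅ Z,  Ȟ^2(U;F) ≅ 0

nonempty intersections:
  W1={{f},{a,f},{b,f},{c,f},{e,f},{a,e,f},{b,c,f}} W2={{b},{b,c},{b,d},{b,e},{b,f},{b,c,f},{b,d,e}} W3={{c},{d},{a,c},{b,c},{b,d},{c,f},{d,e},{b,c,f},{b,d,e}} W4={{a},{e},{a,c},{a,e},{a,f},{b,e},{d,e},{e,f},{a,e,f},{b,d,e}}
  W12={{b,f},{b,c,f}} W13={{c,f},{b,c,f}} W14={{a,f},{e,f},{a,e,f}} W23={{b,c},{b,d},{b,c,f},{b,d,e}} W24={{b,e},{b,d,e}} W34={{a,c},{d,e},{b,d,e}}
  W123={{b,c,f}} W234={{b,d,e}}
C dims 4,6,2; δ0: rk 3, SNF 1^3; δ1: rk 2, SNF 1^2
Ȟ^0: (4−3)−0=1 ⇒ Z
Ȟ^1: (6−2)−3=1 ⇒ Z
Ȟ^2: (2−0)−2=0 ⇒ 0


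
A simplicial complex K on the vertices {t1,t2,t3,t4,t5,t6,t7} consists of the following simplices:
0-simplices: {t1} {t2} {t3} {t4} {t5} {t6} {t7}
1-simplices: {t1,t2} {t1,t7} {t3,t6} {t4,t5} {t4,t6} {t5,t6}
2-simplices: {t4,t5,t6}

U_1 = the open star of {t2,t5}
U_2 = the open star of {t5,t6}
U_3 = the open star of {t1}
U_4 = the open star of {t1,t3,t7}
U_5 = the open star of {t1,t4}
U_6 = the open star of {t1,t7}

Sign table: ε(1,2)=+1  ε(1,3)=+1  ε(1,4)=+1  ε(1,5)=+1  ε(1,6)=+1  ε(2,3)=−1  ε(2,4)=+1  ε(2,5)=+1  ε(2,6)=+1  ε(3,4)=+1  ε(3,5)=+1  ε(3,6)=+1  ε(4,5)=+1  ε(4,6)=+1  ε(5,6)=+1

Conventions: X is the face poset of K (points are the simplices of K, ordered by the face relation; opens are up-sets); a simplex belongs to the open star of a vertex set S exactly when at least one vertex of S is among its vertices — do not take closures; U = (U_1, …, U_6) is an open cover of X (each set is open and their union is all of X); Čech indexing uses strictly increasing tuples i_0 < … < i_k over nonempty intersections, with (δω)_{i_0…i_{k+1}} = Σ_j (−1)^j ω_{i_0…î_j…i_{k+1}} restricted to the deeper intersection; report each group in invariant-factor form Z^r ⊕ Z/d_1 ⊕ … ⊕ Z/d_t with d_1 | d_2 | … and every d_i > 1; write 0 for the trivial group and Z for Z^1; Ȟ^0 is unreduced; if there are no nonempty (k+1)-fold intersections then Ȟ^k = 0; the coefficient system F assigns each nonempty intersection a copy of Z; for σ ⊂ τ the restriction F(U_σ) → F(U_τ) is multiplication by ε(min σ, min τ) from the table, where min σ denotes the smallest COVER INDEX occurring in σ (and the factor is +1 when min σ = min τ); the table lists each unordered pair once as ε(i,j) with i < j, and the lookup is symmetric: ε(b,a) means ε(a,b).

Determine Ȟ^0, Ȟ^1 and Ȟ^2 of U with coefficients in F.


Ȟ^0 ≅ Z; Ȟ^1 ≅ Z; Ȟ^2 ≅ 0

nonempty intersections:
  U1={{t2},{t5},{t1,t2},{t4,t5},{t5,t6},{t4,t5,t6}} U2={{t5},{t6},{t3,t6},{t4,t5},{t4,t6},{t5,t6},{t4,t5,t6}} U3={{t1},{t1,t2},{t1,t7}} U4={{t1},{t3},{t7},{t1,t2},{t1,t7},{t3,t6}} U5={{t1},{t4},{t1,t2},{t1,t7},{t4,t5},{t4,t6},{t4,t5,t6}} U6={{t1},{t7},{t1,t2},{t1,t7}}
  U12={{t5},{t4,t5},{t5,t6},{t4,t5,t6}} U13={{t1,t2}} U14={{t1,t2}} U15={{t1,t2},{t4,t5},{t4,t5,t6}} U16={{t1,t2}} U24={{t3,t6}} U25={{t4,t5},{t4,t6},{t4,t5,t6}} U34={{t1},{t1,t2},{t1,t7}} U35={{t1},{t1,t2},{t1,t7}} U36={{t1},{t1,t2},{t1,t7}} U45={{t1},{t1,t2},{t1,t7}} U46={{t1},{t7},{t1,t2},{t1,t7}} U56={{t1},{t1,t2},{t1,t7}}
  U125={{t4,t5},{t4,t5,t6}} U134={{t1,t2}} U135={{t1,t2}} U136={{t1,t2}} U145={{t1,t2}} U146={{t1,t2}} U156={{t1,t2}} U345={{t1},{t1,t2},{t1,t7}} U346={{t1},{t1,t2},{t1,t7}} U356={{t1},{t1,t2},{t1,t7}} U456={{t1},{t1,t2},{t1,t7}}
  U1345={{t1,t2}} U1346={{t1,t2}} U1356={{t1,t2}} U1456={{t1,t2}} U3456={{t1},{t1,t2},{t1,t7}}
  U13456={{t1,t2}}
C dims 6,13,11,5; δ0: rk 5, SNF 1^5; δ1: rk 7, SNF 1^7; δ2: rk 4, SNF 1^4
Ȟ^0: (6−5)−0=1 ⇒ Z
Ȟ^1: (13−7)−5=1 ⇒ Z
Ȟ^2: (11−4)−7=0 ⇒ 0


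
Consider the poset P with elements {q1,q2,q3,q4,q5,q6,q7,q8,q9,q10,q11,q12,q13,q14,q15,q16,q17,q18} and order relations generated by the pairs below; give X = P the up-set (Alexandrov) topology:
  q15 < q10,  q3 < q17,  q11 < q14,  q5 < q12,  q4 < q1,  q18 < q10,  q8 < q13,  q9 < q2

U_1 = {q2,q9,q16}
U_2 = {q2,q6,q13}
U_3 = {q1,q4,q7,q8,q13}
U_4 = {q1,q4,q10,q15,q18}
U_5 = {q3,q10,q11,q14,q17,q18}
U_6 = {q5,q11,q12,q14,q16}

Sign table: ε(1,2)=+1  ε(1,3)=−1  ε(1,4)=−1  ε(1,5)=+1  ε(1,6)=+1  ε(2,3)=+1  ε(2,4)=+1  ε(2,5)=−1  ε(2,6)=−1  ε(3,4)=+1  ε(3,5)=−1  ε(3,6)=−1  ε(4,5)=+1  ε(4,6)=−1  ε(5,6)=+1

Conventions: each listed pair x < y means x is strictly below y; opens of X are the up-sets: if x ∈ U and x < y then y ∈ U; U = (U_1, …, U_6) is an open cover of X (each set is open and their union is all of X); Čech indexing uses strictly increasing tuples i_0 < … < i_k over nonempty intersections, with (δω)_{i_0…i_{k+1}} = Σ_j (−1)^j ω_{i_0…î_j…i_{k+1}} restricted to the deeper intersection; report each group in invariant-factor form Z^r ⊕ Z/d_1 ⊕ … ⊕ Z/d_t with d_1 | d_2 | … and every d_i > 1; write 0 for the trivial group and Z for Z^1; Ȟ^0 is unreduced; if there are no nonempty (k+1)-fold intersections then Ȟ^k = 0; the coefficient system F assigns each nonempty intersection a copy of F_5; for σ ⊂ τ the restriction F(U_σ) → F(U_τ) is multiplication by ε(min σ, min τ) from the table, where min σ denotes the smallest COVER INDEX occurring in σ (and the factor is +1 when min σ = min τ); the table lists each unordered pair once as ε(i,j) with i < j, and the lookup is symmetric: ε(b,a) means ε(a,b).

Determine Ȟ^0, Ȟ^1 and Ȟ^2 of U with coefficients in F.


nonempty overlaps:
  U12={q2} U16={q16} U23={q13} U34={q1,q4} U45={q10,q18} U56={q11,q14}
C dims 6,6; δ0: rk_F5 5
degree 0: 6−5−0 = 1 → Ȟ^0 ≅ Z/5
degree 1: 6−0−5 = 1 → Ȟ^1 ≅ Z/5
degree 2: 0−0−0 = 0 → Ȟ^2 ≅ 0

Ȟ^0 = Z/5, Ȟ^1 = Z/5 and Ȟ^2 = 0
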